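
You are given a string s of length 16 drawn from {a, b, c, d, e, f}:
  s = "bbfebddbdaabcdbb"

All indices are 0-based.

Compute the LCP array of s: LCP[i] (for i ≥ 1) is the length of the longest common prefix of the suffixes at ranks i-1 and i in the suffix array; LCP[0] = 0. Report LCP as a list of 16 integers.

[0, 1, 0, 1, 2, 1, 1, 2, 1, 0, 0, 1, 2, 1, 0, 0]

rank→(start, suffix):
  0 → (9, 'aabcdbb')
  1 → (10, 'abcdbb')
  2 → (15, 'b')
  3 → (14, 'bb')
  4 → (0, 'bbfebddbdaabcdbb')
  5 → (11, 'bcdbb')
  6 → (7, 'bdaabcdbb')
  7 → (4, 'bddbdaabcdbb')
  8 → (1, 'bfebddbdaabcdbb')
  9 → (12, 'cdbb')
  10 → (8, 'daabcdbb')
  11 → (13, 'dbb')
  12 → (6, 'dbdaabcdbb')
  13 → (5, 'ddbdaabcdbb')
  14 → (3, 'ebddbdaabcdbb')
  15 → (2, 'febddbdaabcdbb')

SA = [9, 10, 15, 14, 0, 11, 7, 4, 1, 12, 8, 13, 6, 5, 3, 2]
rank  pair      lcp
   1  s[9:],s[10:]  1  'a'
   2  s[10:],s[15:]  0  ''
   3  s[15:],s[14:]  1  'b'
   4  s[14:],s[0:]  2  'bb'
   5  s[0:],s[11:]  1  'b'
   6  s[11:],s[7:]  1  'b'
   7  s[7:],s[4:]  2  'bd'
   8  s[4:],s[1:]  1  'b'
   9  s[1:],s[12:]  0  ''
  10  s[12:],s[8:]  0  ''
  11  s[8:],s[13:]  1  'd'
  12  s[13:],s[6:]  2  'db'
  13  s[6:],s[5:]  1  'd'
  14  s[5:],s[3:]  0  ''
  15  s[3:],s[2:]  0  ''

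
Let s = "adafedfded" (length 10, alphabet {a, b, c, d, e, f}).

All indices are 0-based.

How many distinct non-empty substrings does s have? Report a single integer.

rank | idx | suffix
   0 |   0 | adafedfded
   1 |   2 | afedfded
   2 |   9 | d
   3 |   1 | dafedfded
   4 |   7 | ded
   5 |   5 | dfded
   6 |   8 | ed
   7 |   4 | edfded
   8 |   6 | fded
   9 |   3 | fedfded

SA = [0, 2, 9, 1, 7, 5, 8, 4, 6, 3]
[i] adj suffixes → lcp
  [1] 0/2 → 1 ('a')
  [2] 2/9 → 0 ('')
  [3] 9/1 → 1 ('d')
  [4] 1/7 → 1 ('d')
  [5] 7/5 → 1 ('d')
  [6] 5/8 → 0 ('')
  [7] 8/4 → 2 ('ed')
  [8] 4/6 → 0 ('')
  [9] 6/3 → 1 ('f')

n(n+1)/2 = 10·11/2 = 55
Σ LCP = 0 + 1 + 0 + 1 + 1 + 1 + 0 + 2 + 0 + 1 = 7
distinct = 55 − 7 = 48

48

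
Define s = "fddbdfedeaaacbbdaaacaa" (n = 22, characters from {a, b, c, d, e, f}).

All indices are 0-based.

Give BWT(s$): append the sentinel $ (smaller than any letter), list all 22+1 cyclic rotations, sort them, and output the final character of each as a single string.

rank  rotation                 last
    0  $fddbdfedeaaacbbdaaacaa  a
    1  a$fddbdfedeaaacbbdaaaca  a
    2  aa$fddbdfedeaaacbbdaaac  c
    3  aaacaa$fddbdfedeaaacbbd  d
    4  aaacbbdaaacaa$fddbdfede  e
    5  aacaa$fddbdfedeaaacbbda  a
    6  aacbbdaaacaa$fddbdfedea  a
    7  acaa$fddbdfedeaaacbbdaa  a
    8  acbbdaaacaa$fddbdfedeaa  a
    9  bbdaaacaa$fddbdfedeaaac  c
   10  bdaaacaa$fddbdfedeaaacb  b
   11  bdfedeaaacbbdaaacaa$fdd  d
   12  caa$fddbdfedeaaacbbdaaa  a
   13  cbbdaaacaa$fddbdfedeaaa  a
   14  daaacaa$fddbdfedeaaacbb  b
   15  dbdfedeaaacbbdaaacaa$fd  d
   16  ddbdfedeaaacbbdaaacaa$f  f
   17  deaaacbbdaaacaa$fddbdfe  e
   18  dfedeaaacbbdaaacaa$fddb  b
   19  eaaacbbdaaacaa$fddbdfed  d
   20  edeaaacbbdaaacaa$fddbdf  f
   21  fddbdfedeaaacbbdaaacaa$  $
   22  fedeaaacbbdaaacaa$fddbd  d

aacdeaaaacbdaabdfebdf$d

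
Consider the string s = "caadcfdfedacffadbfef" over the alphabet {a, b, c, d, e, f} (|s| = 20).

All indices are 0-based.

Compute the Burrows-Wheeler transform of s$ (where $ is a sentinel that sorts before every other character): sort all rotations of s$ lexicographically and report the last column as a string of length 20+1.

fcdfad$daeaafffefcdbc

rank  rotation               last
    0  $caadcfdfedacffadbfef  f
    1  aadcfdfedacffadbfef$c  c
    2  acffadbfef$caadcfdfed  d
    3  adbfef$caadcfdfedacff  f
    4  adcfdfedacffadbfef$ca  a
    5  bfef$caadcfdfedacffad  d
    6  caadcfdfedacffadbfef$  $
    7  cfdfedacffadbfef$caad  d
    8  cffadbfef$caadcfdfeda  a
    9  dacffadbfef$caadcfdfe  e
   10  dbfef$caadcfdfedacffa  a
   11  dcfdfedacffadbfef$caa  a
   12  dfedacffadbfef$caadcf  f
   13  edacffadbfef$caadcfdf  f
   14  ef$caadcfdfedacffadbf  f
   15  f$caadcfdfedacffadbfe  e
   16  fadbfef$caadcfdfedacf  f
   17  fdfedacffadbfef$caadc  c
   18  fedacffadbfef$caadcfd  d
   19  fef$caadcfdfedacffadb  b
   20  ffadbfef$caadcfdfedac  c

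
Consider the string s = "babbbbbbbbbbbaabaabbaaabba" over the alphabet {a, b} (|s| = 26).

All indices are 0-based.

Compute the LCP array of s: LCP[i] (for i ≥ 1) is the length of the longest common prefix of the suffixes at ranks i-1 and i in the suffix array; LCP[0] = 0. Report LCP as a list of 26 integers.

rank→(start, suffix):
  0 → (25, 'a')
  1 → (20, 'aaabba')
  2 → (13, 'aabaabbaaabba')
  3 → (21, 'aabba')
  4 → (16, 'aabbaaabba')
  5 → (14, 'abaabbaaabba')
  6 → (22, 'abba')
  7 → (17, 'abbaaabba')
  8 → (1, 'abbbbbbbbbbbaabaabbaaabba')
  9 → (24, 'ba')
  10 → (19, 'baaabba')
  11 → (12, 'baabaabbaaabba')
  12 → (15, 'baabbaaabba')
  13 → (0, 'babbbbbbbbbbbaabaabbaaabba')
  14 → (23, 'bba')
  15 → (18, 'bbaaabba')
  16 → (11, 'bbaabaabbaaabba')
  17 → (10, 'bbbaabaabbaaabba')
  18 → (9, 'bbbbaabaabbaaabba')
  19 → (8, 'bbbbbaabaabbaaabba')
  20 → (7, 'bbbbbbaabaabbaaabba')
  21 → (6, 'bbbbbbbaabaabbaaabba')
  22 → (5, 'bbbbbbbbaabaabbaaabba')
  23 → (4, 'bbbbbbbbbaabaabbaaabba')
  24 → (3, 'bbbbbbbbbbaabaabbaaabba')
  25 → (2, 'bbbbbbbbbbbaabaabbaaabba')

SA = [25, 20, 13, 21, 16, 14, 22, 17, 1, 24, 19, 12, 15, 0, 23, 18, 11, 10, 9, 8, 7, 6, 5, 4, 3, 2]
[i] adj suffixes → lcp
  [1] 25/20 → 1 ('a')
  [2] 20/13 → 2 ('aa')
  [3] 13/21 → 3 ('aab')
  [4] 21/16 → 5 ('aabba')
  [5] 16/14 → 1 ('a')
  [6] 14/22 → 2 ('ab')
  [7] 22/17 → 4 ('abba')
  [8] 17/1 → 3 ('abb')
  [9] 1/24 → 0 ('')
  [10] 24/19 → 2 ('ba')
  [11] 19/12 → 3 ('baa')
  [12] 12/15 → 4 ('baab')
  [13] 15/0 → 2 ('ba')
  [14] 0/23 → 1 ('b')
  [15] 23/18 → 3 ('bba')
  [16] 18/11 → 4 ('bbaa')
  [17] 11/10 → 2 ('bb')
  [18] 10/9 → 3 ('bbb')
  [19] 9/8 → 4 ('bbbb')
  [20] 8/7 → 5 ('bbbbb')
  [21] 7/6 → 6 ('bbbbbb')
  [22] 6/5 → 7 ('bbbbbbb')
  [23] 5/4 → 8 ('bbbbbbbb')
  [24] 4/3 → 9 ('bbbbbbbbb')
  [25] 3/2 → 10 ('bbbbbbbbbb')

[0, 1, 2, 3, 5, 1, 2, 4, 3, 0, 2, 3, 4, 2, 1, 3, 4, 2, 3, 4, 5, 6, 7, 8, 9, 10]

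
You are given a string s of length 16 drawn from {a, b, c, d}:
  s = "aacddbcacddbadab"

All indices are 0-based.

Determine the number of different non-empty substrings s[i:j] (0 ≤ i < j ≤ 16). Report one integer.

rank→(start, suffix):
  0 → (0, 'aacddbcacddbadab')
  1 → (14, 'ab')
  2 → (7, 'acddbadab')
  3 → (1, 'acddbcacddbadab')
  4 → (12, 'adab')
  5 → (15, 'b')
  6 → (11, 'badab')
  7 → (5, 'bcacddbadab')
  8 → (6, 'cacddbadab')
  9 → (8, 'cddbadab')
  10 → (2, 'cddbcacddbadab')
  11 → (13, 'dab')
  12 → (10, 'dbadab')
  13 → (4, 'dbcacddbadab')
  14 → (9, 'ddbadab')
  15 → (3, 'ddbcacddbadab')

SA = [0, 14, 7, 1, 12, 15, 11, 5, 6, 8, 2, 13, 10, 4, 9, 3]
rank  pair      lcp
   1  s[0:],s[14:]  1  'a'
   2  s[14:],s[7:]  1  'a'
   3  s[7:],s[1:]  5  'acddb'
   4  s[1:],s[12:]  1  'a'
   5  s[12:],s[15:]  0  ''
   6  s[15:],s[11:]  1  'b'
   7  s[11:],s[5:]  1  'b'
   8  s[5:],s[6:]  0  ''
   9  s[6:],s[8:]  1  'c'
  10  s[8:],s[2:]  4  'cddb'
  11  s[2:],s[13:]  0  ''
  12  s[13:],s[10:]  1  'd'
  13  s[10:],s[4:]  2  'db'
  14  s[4:],s[9:]  1  'd'
  15  s[9:],s[3:]  3  'ddb'

n(n+1)/2 = 16·17/2 = 136
Σ LCP = 0 + 1 + 1 + 5 + 1 + 0 + 1 + 1 + 0 + 1 + 4 + 0 + 1 + 2 + 1 + 3 = 22
distinct = 136 − 22 = 114

114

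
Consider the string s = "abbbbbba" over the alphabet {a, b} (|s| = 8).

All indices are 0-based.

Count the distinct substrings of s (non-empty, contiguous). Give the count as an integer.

rank | idx | suffix
   0 |   7 | a
   1 |   0 | abbbbbba
   2 |   6 | ba
   3 |   5 | bba
   4 |   4 | bbba
   5 |   3 | bbbba
   6 |   2 | bbbbba
   7 |   1 | bbbbbba

SA = [7, 0, 6, 5, 4, 3, 2, 1]
rank  pair      lcp
   1  s[7:],s[0:]  1  'a'
   2  s[0:],s[6:]  0  ''
   3  s[6:],s[5:]  1  'b'
   4  s[5:],s[4:]  2  'bb'
   5  s[4:],s[3:]  3  'bbb'
   6  s[3:],s[2:]  4  'bbbb'
   7  s[2:],s[1:]  5  'bbbbb'

n(n+1)/2 = 8·9/2 = 36
Σ LCP = 0 + 1 + 0 + 1 + 2 + 3 + 4 + 5 = 16
distinct = 36 − 16 = 20

20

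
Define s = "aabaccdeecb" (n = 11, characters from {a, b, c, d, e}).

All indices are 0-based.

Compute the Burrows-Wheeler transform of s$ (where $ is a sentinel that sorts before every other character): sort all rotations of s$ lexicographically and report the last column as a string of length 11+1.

b$abcaeacced

rank  rotation      last
    0  $aabaccdeecb  b
    1  aabaccdeecb$  $
    2  abaccdeecb$a  a
    3  accdeecb$aab  b
    4  b$aabaccdeec  c
    5  baccdeecb$aa  a
    6  cb$aabaccdee  e
    7  ccdeecb$aaba  a
    8  cdeecb$aabac  c
    9  deecb$aabacc  c
   10  ecb$aabaccde  e
   11  eecb$aabaccd  d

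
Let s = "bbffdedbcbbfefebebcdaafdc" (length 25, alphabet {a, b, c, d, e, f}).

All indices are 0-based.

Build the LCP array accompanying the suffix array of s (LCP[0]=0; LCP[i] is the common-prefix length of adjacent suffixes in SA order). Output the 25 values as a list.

rank→(start, suffix):
  0 → (20, 'aafdc')
  1 → (21, 'afdc')
  2 → (9, 'bbfefebebcdaafdc')
  3 → (0, 'bbffdedbcbbfefebebcdaafdc')
  4 → (7, 'bcbbfefebebcdaafdc')
  5 → (17, 'bcdaafdc')
  6 → (15, 'bebcdaafdc')
  7 → (10, 'bfefebebcdaafdc')
  8 → (1, 'bffdedbcbbfefebebcdaafdc')
  9 → (24, 'c')
  10 → (8, 'cbbfefebebcdaafdc')
  11 → (18, 'cdaafdc')
  12 → (19, 'daafdc')
  13 → (6, 'dbcbbfefebebcdaafdc')
  14 → (23, 'dc')
  15 → (4, 'dedbcbbfefebebcdaafdc')
  16 → (16, 'ebcdaafdc')
  17 → (14, 'ebebcdaafdc')
  18 → (5, 'edbcbbfefebebcdaafdc')
  19 → (12, 'efebebcdaafdc')
  20 → (22, 'fdc')
  21 → (3, 'fdedbcbbfefebebcdaafdc')
  22 → (13, 'febebcdaafdc')
  23 → (11, 'fefebebcdaafdc')
  24 → (2, 'ffdedbcbbfefebebcdaafdc')

SA = [20, 21, 9, 0, 7, 17, 15, 10, 1, 24, 8, 18, 19, 6, 23, 4, 16, 14, 5, 12, 22, 3, 13, 11, 2]
i: (SA[i-1],SA[i]) lcp shared
  1: (20,21) 1 'a'
  2: (21,9) 0 ''
  3: (9,0) 3 'bbf'
  4: (0,7) 1 'b'
  5: (7,17) 2 'bc'
  6: (17,15) 1 'b'
  7: (15,10) 1 'b'
  8: (10,1) 2 'bf'
  9: (1,24) 0 ''
  10: (24,8) 1 'c'
  11: (8,18) 1 'c'
  12: (18,19) 0 ''
  13: (19,6) 1 'd'
  14: (6,23) 1 'd'
  15: (23,4) 1 'd'
  16: (4,16) 0 ''
  17: (16,14) 2 'eb'
  18: (14,5) 1 'e'
  19: (5,12) 1 'e'
  20: (12,22) 0 ''
  21: (22,3) 2 'fd'
  22: (3,13) 1 'f'
  23: (13,11) 2 'fe'
  24: (11,2) 1 'f'

[0, 1, 0, 3, 1, 2, 1, 1, 2, 0, 1, 1, 0, 1, 1, 1, 0, 2, 1, 1, 0, 2, 1, 2, 1]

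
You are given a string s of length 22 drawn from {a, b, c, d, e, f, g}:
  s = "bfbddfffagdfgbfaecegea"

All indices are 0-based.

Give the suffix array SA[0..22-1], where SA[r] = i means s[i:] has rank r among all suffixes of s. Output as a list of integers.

sorted suffixes:
  #0 SA[0]=21  'a'
  #1 SA[1]=15  'aecegea'
  #2 SA[2]=8  'agdfgbfaecegea'
  #3 SA[3]=2  'bddfffagdfgbfaecegea'
  #4 SA[4]=13  'bfaecegea'
  #5 SA[5]=0  'bfbddfffagdfgbfaecegea'
  #6 SA[6]=17  'cegea'
  #7 SA[7]=3  'ddfffagdfgbfaecegea'
  #8 SA[8]=4  'dfffagdfgbfaecegea'
  #9 SA[9]=10  'dfgbfaecegea'
  #10 SA[10]=20  'ea'
  #11 SA[11]=16  'ecegea'
  #12 SA[12]=18  'egea'
  #13 SA[13]=14  'faecegea'
  #14 SA[14]=7  'fagdfgbfaecegea'
  #15 SA[15]=1  'fbddfffagdfgbfaecegea'
  #16 SA[16]=6  'ffagdfgbfaecegea'
  #17 SA[17]=5  'fffagdfgbfaecegea'
  #18 SA[18]=11  'fgbfaecegea'
  #19 SA[19]=12  'gbfaecegea'
  #20 SA[20]=9  'gdfgbfaecegea'
  #21 SA[21]=19  'gea'

[21, 15, 8, 2, 13, 0, 17, 3, 4, 10, 20, 16, 18, 14, 7, 1, 6, 5, 11, 12, 9, 19]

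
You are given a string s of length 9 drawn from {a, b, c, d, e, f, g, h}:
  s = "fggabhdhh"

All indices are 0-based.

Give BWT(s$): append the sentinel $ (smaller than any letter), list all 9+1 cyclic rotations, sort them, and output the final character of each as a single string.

rank  rotation    last
    0  $fggabhdhh  h
    1  abhdhh$fgg  g
    2  bhdhh$fgga  a
    3  dhh$fggabh  h
    4  fggabhdhh$  $
    5  gabhdhh$fg  g
    6  ggabhdhh$f  f
    7  h$fggabhdh  h
    8  hdhh$fggab  b
    9  hh$fggabhd  d

hgah$gfhbd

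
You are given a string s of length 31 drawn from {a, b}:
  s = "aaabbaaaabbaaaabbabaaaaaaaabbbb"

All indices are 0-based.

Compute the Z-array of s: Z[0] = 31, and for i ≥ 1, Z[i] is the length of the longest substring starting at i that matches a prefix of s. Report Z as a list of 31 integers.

Z[0]=31
i=1: fresh scan; Z[1]=2 scan→box=[1,3)
i=2: min(r-i=1, Z[1]=2)=1; Z[2]=1
i=3: fresh scan; Z[3]=0
i=4: fresh scan; Z[4]=0
i=5: fresh scan; Z[5]=3 scan→box=[5,8)
i=6: min(r-i=2, Z[1]=2)=2; Z[6]=12 scan→box=[6,18)
i=7: min(r-i=11, Z[1]=2)=2; Z[7]=2
i=8: min(r-i=10, Z[2]=1)=1; Z[8]=1
i=9: min(r-i=9, Z[3]=0)=0; Z[9]=0
i=10: min(r-i=8, Z[4]=0)=0; Z[10]=0
i=11: min(r-i=7, Z[5]=3)=3; Z[11]=3
i=12: min(r-i=6, Z[6]=12)=6; Z[12]=6
i=13: min(r-i=5, Z[7]=2)=2; Z[13]=2
i=14: min(r-i=4, Z[8]=1)=1; Z[14]=1
i=15: min(r-i=3, Z[9]=0)=0; Z[15]=0
i=16: min(r-i=2, Z[10]=0)=0; Z[16]=0
i=17: min(r-i=1, Z[11]=3)=1; Z[17]=1
i=18: fresh scan; Z[18]=0
i=19: fresh scan; Z[19]=3 scan→box=[19,22)
i=20: min(r-i=2, Z[1]=2)=2; Z[20]=3 scan→box=[20,23)
i=21: min(r-i=2, Z[1]=2)=2; Z[21]=3 scan→box=[21,24)
i=22: min(r-i=2, Z[1]=2)=2; Z[22]=3 scan→box=[22,25)
i=23: min(r-i=2, Z[1]=2)=2; Z[23]=3 scan→box=[23,26)
i=24: min(r-i=2, Z[1]=2)=2; Z[24]=5 scan→box=[24,29)
i=25: min(r-i=4, Z[1]=2)=2; Z[25]=2
i=26: min(r-i=3, Z[2]=1)=1; Z[26]=1
i=27: min(r-i=2, Z[3]=0)=0; Z[27]=0
i=28: min(r-i=1, Z[4]=0)=0; Z[28]=0
i=29: fresh scan; Z[29]=0
i=30: fresh scan; Z[30]=0

[31, 2, 1, 0, 0, 3, 12, 2, 1, 0, 0, 3, 6, 2, 1, 0, 0, 1, 0, 3, 3, 3, 3, 3, 5, 2, 1, 0, 0, 0, 0]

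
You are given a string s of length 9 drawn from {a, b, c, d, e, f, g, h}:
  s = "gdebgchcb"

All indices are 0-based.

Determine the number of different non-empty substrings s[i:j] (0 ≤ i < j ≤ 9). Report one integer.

sorted suffixes:
  #0 SA[0]=8  'b'
  #1 SA[1]=3  'bgchcb'
  #2 SA[2]=7  'cb'
  #3 SA[3]=5  'chcb'
  #4 SA[4]=1  'debgchcb'
  #5 SA[5]=2  'ebgchcb'
  #6 SA[6]=4  'gchcb'
  #7 SA[7]=0  'gdebgchcb'
  #8 SA[8]=6  'hcb'

SA = [8, 3, 7, 5, 1, 2, 4, 0, 6]
i: (SA[i-1],SA[i]) lcp shared
  1: (8,3) 1 'b'
  2: (3,7) 0 ''
  3: (7,5) 1 'c'
  4: (5,1) 0 ''
  5: (1,2) 0 ''
  6: (2,4) 0 ''
  7: (4,0) 1 'g'
  8: (0,6) 0 ''

n(n+1)/2 = 9·10/2 = 45
Σ LCP = 0 + 1 + 0 + 1 + 0 + 0 + 0 + 1 + 0 = 3
distinct = 45 − 3 = 42

42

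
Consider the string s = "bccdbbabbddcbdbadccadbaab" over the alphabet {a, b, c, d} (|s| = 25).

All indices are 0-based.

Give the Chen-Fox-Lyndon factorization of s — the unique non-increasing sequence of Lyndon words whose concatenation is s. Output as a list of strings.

emit factor 1: 'bccd' (i=0, period=4)
emit factor 2: 'b' (i=4, period=1)
emit factor 3: 'b' (i=5, period=1)
emit factor 4: 'abbddcbdbadccadb' (i=6, period=16)
emit factor 5: 'aab' (i=22, period=3)

["bccd", "b", "b", "abbddcbdbadccadb", "aab"]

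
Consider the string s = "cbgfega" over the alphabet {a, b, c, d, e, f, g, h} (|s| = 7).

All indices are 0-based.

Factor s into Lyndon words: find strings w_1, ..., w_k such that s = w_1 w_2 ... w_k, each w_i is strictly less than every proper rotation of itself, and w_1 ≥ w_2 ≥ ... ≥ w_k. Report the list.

emit factor 1: 'c' (i=0, period=1)
emit factor 2: 'bgfeg' (i=1, period=5)
emit factor 3: 'a' (i=6, period=1)

["c", "bgfeg", "a"]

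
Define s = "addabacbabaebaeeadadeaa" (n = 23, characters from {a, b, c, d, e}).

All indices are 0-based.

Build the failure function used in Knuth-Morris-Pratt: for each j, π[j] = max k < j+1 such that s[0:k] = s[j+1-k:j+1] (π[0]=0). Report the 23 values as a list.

[0, 0, 0, 1, 0, 1, 0, 0, 1, 0, 1, 0, 0, 1, 0, 0, 1, 2, 1, 2, 0, 1, 1]

π[0] = 0
j=1 s[j]='d': π[1]=0 (border '')
j=2 s[j]='d': π[2]=0 (border '')
j=3 s[j]='a': π[3]=1 (border 'a')
j=4 s[j]='b': k: 1→0; π[4]=0 (border '')
j=5 s[j]='a': π[5]=1 (border 'a')
j=6 s[j]='c': k: 1→0; π[6]=0 (border '')
j=7 s[j]='b': π[7]=0 (border '')
j=8 s[j]='a': π[8]=1 (border 'a')
j=9 s[j]='b': k: 1→0; π[9]=0 (border '')
j=10 s[j]='a': π[10]=1 (border 'a')
j=11 s[j]='e': k: 1→0; π[11]=0 (border '')
j=12 s[j]='b': π[12]=0 (border '')
j=13 s[j]='a': π[13]=1 (border 'a')
j=14 s[j]='e': k: 1→0; π[14]=0 (border '')
j=15 s[j]='e': π[15]=0 (border '')
j=16 s[j]='a': π[16]=1 (border 'a')
j=17 s[j]='d': π[17]=2 (border 'ad')
j=18 s[j]='a': k: 2→0; π[18]=1 (border 'a')
j=19 s[j]='d': π[19]=2 (border 'ad')
j=20 s[j]='e': k: 2→0; π[20]=0 (border '')
j=21 s[j]='a': π[21]=1 (border 'a')
j=22 s[j]='a': k: 1→0; π[22]=1 (border 'a')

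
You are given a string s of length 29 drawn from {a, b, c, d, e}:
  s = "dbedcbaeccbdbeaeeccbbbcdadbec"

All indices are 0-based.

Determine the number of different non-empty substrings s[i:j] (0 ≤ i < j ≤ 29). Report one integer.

rank | idx | suffix
   0 |  24 | adbec
   1 |   6 | aeccbdbeaeeccbbbcdadbec
   2 |  14 | aeeccbbbcdadbec
   3 |   5 | baeccbdbeaeeccbbbcdadbec
   4 |  19 | bbbcdadbec
   5 |  20 | bbcdadbec
   6 |  21 | bcdadbec
   7 |  10 | bdbeaeeccbbbcdadbec
   8 |  12 | beaeeccbbbcdadbec
   9 |  26 | bec
  10 |   1 | bedcbaeccbdbeaeeccbbbcdadbec
  11 |  28 | c
  12 |   4 | cbaeccbdbeaeeccbbbcdadbec
  13 |  18 | cbbbcdadbec
  14 |   9 | cbdbeaeeccbbbcdadbec
  15 |  17 | ccbbbcdadbec
  16 |   8 | ccbdbeaeeccbbbcdadbec
  17 |  22 | cdadbec
  18 |  23 | dadbec
  19 |  11 | dbeaeeccbbbcdadbec
  20 |  25 | dbec
  21 |   0 | dbedcbaeccbdbeaeeccbbbcdadbec
  22 |   3 | dcbaeccbdbeaeeccbbbcdadbec
  23 |  13 | eaeeccbbbcdadbec
  24 |  27 | ec
  25 |  16 | eccbbbcdadbec
  26 |   7 | eccbdbeaeeccbbbcdadbec
  27 |   2 | edcbaeccbdbeaeeccbbbcdadbec
  28 |  15 | eeccbbbcdadbec

SA = [24, 6, 14, 5, 19, 20, 21, 10, 12, 26, 1, 28, 4, 18, 9, 17, 8, 22, 23, 11, 25, 0, 3, 13, 27, 16, 7, 2, 15]
rank  pair      lcp
   1  s[24:],s[6:]  1  'a'
   2  s[6:],s[14:]  2  'ae'
   3  s[14:],s[5:]  0  ''
   4  s[5:],s[19:]  1  'b'
   5  s[19:],s[20:]  2  'bb'
   6  s[20:],s[21:]  1  'b'
   7  s[21:],s[10:]  1  'b'
   8  s[10:],s[12:]  1  'b'
   9  s[12:],s[26:]  2  'be'
  10  s[26:],s[1:]  2  'be'
  11  s[1:],s[28:]  0  ''
  12  s[28:],s[4:]  1  'c'
  13  s[4:],s[18:]  2  'cb'
  14  s[18:],s[9:]  2  'cb'
  15  s[9:],s[17:]  1  'c'
  16  s[17:],s[8:]  3  'ccb'
  17  s[8:],s[22:]  1  'c'
  18  s[22:],s[23:]  0  ''
  19  s[23:],s[11:]  1  'd'
  20  s[11:],s[25:]  3  'dbe'
  21  s[25:],s[0:]  3  'dbe'
  22  s[0:],s[3:]  1  'd'
  23  s[3:],s[13:]  0  ''
  24  s[13:],s[27:]  1  'e'
  25  s[27:],s[16:]  2  'ec'
  26  s[16:],s[7:]  4  'eccb'
  27  s[7:],s[2:]  1  'e'
  28  s[2:],s[15:]  1  'e'

n(n+1)/2 = 29·30/2 = 435
Σ LCP = 0 + 1 + 2 + 0 + 1 + 2 + 1 + 1 + 1 + 2 + 2 + 0 + 1 + 2 + 2 + 1 + 3 + 1 + 0 + 1 + 3 + 3 + 1 + 0 + 1 + 2 + 4 + 1 + 1 = 40
distinct = 435 − 40 = 395

395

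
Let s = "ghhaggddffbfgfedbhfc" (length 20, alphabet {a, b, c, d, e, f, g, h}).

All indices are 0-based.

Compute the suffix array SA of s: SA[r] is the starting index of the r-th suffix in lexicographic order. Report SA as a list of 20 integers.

sorted suffixes:
  #0 SA[0]=3  'aggddffbfgfedbhfc'
  #1 SA[1]=10  'bfgfedbhfc'
  #2 SA[2]=16  'bhfc'
  #3 SA[3]=19  'c'
  #4 SA[4]=15  'dbhfc'
  #5 SA[5]=6  'ddffbfgfedbhfc'
  #6 SA[6]=7  'dffbfgfedbhfc'
  #7 SA[7]=14  'edbhfc'
  #8 SA[8]=9  'fbfgfedbhfc'
  #9 SA[9]=18  'fc'
  #10 SA[10]=13  'fedbhfc'
  #11 SA[11]=8  'ffbfgfedbhfc'
  #12 SA[12]=11  'fgfedbhfc'
  #13 SA[13]=5  'gddffbfgfedbhfc'
  #14 SA[14]=12  'gfedbhfc'
  #15 SA[15]=4  'ggddffbfgfedbhfc'
  #16 SA[16]=0  'ghhaggddffbfgfedbhfc'
  #17 SA[17]=2  'haggddffbfgfedbhfc'
  #18 SA[18]=17  'hfc'
  #19 SA[19]=1  'hhaggddffbfgfedbhfc'

[3, 10, 16, 19, 15, 6, 7, 14, 9, 18, 13, 8, 11, 5, 12, 4, 0, 2, 17, 1]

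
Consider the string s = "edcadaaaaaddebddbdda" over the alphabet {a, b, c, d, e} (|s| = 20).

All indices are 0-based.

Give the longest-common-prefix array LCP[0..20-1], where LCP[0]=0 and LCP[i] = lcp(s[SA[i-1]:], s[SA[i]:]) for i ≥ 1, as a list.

[0, 1, 4, 3, 2, 1, 2, 0, 3, 0, 0, 2, 1, 1, 1, 2, 2, 1, 0, 1]

rank | idx | suffix
   0 |  19 | a
   1 |   5 | aaaaaddebddbdda
   2 |   6 | aaaaddebddbdda
   3 |   7 | aaaddebddbdda
   4 |   8 | aaddebddbdda
   5 |   3 | adaaaaaddebddbdda
   6 |   9 | addebddbdda
   7 |  16 | bdda
   8 |  13 | bddbdda
   9 |   2 | cadaaaaaddebddbdda
  10 |  18 | da
  11 |   4 | daaaaaddebddbdda
  12 |  15 | dbdda
  13 |   1 | dcadaaaaaddebddbdda
  14 |  17 | dda
  15 |  14 | ddbdda
  16 |  10 | ddebddbdda
  17 |  11 | debddbdda
  18 |  12 | ebddbdda
  19 |   0 | edcadaaaaaddebddbdda

SA = [19, 5, 6, 7, 8, 3, 9, 16, 13, 2, 18, 4, 15, 1, 17, 14, 10, 11, 12, 0]
rank  pair      lcp
   1  s[19:],s[5:]  1  'a'
   2  s[5:],s[6:]  4  'aaaa'
   3  s[6:],s[7:]  3  'aaa'
   4  s[7:],s[8:]  2  'aa'
   5  s[8:],s[3:]  1  'a'
   6  s[3:],s[9:]  2  'ad'
   7  s[9:],s[16:]  0  ''
   8  s[16:],s[13:]  3  'bdd'
   9  s[13:],s[2:]  0  ''
  10  s[2:],s[18:]  0  ''
  11  s[18:],s[4:]  2  'da'
  12  s[4:],s[15:]  1  'd'
  13  s[15:],s[1:]  1  'd'
  14  s[1:],s[17:]  1  'd'
  15  s[17:],s[14:]  2  'dd'
  16  s[14:],s[10:]  2  'dd'
  17  s[10:],s[11:]  1  'd'
  18  s[11:],s[12:]  0  ''
  19  s[12:],s[0:]  1  'e'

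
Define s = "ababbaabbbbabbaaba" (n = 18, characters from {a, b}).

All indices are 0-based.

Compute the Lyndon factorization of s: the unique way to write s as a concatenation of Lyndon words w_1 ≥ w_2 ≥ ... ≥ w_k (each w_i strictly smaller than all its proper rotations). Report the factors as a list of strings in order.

emit factor 1: 'ababb' (i=0, period=5)
emit factor 2: 'aabbbbabb' (i=5, period=9)
emit factor 3: 'aab' (i=14, period=3)
emit factor 4: 'a' (i=17, period=1)

["ababb", "aabbbbabb", "aab", "a"]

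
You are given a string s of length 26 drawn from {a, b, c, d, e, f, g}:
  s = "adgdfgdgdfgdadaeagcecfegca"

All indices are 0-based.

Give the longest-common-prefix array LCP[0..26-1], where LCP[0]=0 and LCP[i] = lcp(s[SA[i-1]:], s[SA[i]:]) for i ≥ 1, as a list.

[0, 1, 2, 1, 1, 0, 1, 1, 0, 2, 1, 4, 1, 6, 0, 1, 1, 0, 1, 3, 0, 2, 1, 2, 5, 2]

sorted suffixes:
  #0 SA[0]=25  'a'
  #1 SA[1]=12  'adaeagcecfegca'
  #2 SA[2]=0  'adgdfgdgdfgdadaeagcecfegca'
  #3 SA[3]=14  'aeagcecfegca'
  #4 SA[4]=16  'agcecfegca'
  #5 SA[5]=24  'ca'
  #6 SA[6]=18  'cecfegca'
  #7 SA[7]=20  'cfegca'
  #8 SA[8]=11  'dadaeagcecfegca'
  #9 SA[9]=13  'daeagcecfegca'
  #10 SA[10]=8  'dfgdadaeagcecfegca'
  #11 SA[11]=3  'dfgdgdfgdadaeagcecfegca'
  #12 SA[12]=6  'dgdfgdadaeagcecfegca'
  #13 SA[13]=1  'dgdfgdgdfgdadaeagcecfegca'
  #14 SA[14]=15  'eagcecfegca'
  #15 SA[15]=19  'ecfegca'
  #16 SA[16]=22  'egca'
  #17 SA[17]=21  'fegca'
  #18 SA[18]=9  'fgdadaeagcecfegca'
  #19 SA[19]=4  'fgdgdfgdadaeagcecfegca'
  #20 SA[20]=23  'gca'
  #21 SA[21]=17  'gcecfegca'
  #22 SA[22]=10  'gdadaeagcecfegca'
  #23 SA[23]=7  'gdfgdadaeagcecfegca'
  #24 SA[24]=2  'gdfgdgdfgdadaeagcecfegca'
  #25 SA[25]=5  'gdgdfgdadaeagcecfegca'

SA = [25, 12, 0, 14, 16, 24, 18, 20, 11, 13, 8, 3, 6, 1, 15, 19, 22, 21, 9, 4, 23, 17, 10, 7, 2, 5]
rank  pair      lcp
   1  s[25:],s[12:]  1  'a'
   2  s[12:],s[0:]  2  'ad'
   3  s[0:],s[14:]  1  'a'
   4  s[14:],s[16:]  1  'a'
   5  s[16:],s[24:]  0  ''
   6  s[24:],s[18:]  1  'c'
   7  s[18:],s[20:]  1  'c'
   8  s[20:],s[11:]  0  ''
   9  s[11:],s[13:]  2  'da'
  10  s[13:],s[8:]  1  'd'
  11  s[8:],s[3:]  4  'dfgd'
  12  s[3:],s[6:]  1  'd'
  13  s[6:],s[1:]  6  'dgdfgd'
  14  s[1:],s[15:]  0  ''
  15  s[15:],s[19:]  1  'e'
  16  s[19:],s[22:]  1  'e'
  17  s[22:],s[21:]  0  ''
  18  s[21:],s[9:]  1  'f'
  19  s[9:],s[4:]  3  'fgd'
  20  s[4:],s[23:]  0  ''
  21  s[23:],s[17:]  2  'gc'
  22  s[17:],s[10:]  1  'g'
  23  s[10:],s[7:]  2  'gd'
  24  s[7:],s[2:]  5  'gdfgd'
  25  s[2:],s[5:]  2  'gd'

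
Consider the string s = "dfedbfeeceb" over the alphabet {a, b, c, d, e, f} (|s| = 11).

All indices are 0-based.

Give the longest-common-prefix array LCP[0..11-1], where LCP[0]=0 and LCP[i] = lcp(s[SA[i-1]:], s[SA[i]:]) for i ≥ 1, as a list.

sorted suffixes:
  #0 SA[0]=10  'b'
  #1 SA[1]=4  'bfeeceb'
  #2 SA[2]=8  'ceb'
  #3 SA[3]=3  'dbfeeceb'
  #4 SA[4]=0  'dfedbfeeceb'
  #5 SA[5]=9  'eb'
  #6 SA[6]=7  'eceb'
  #7 SA[7]=2  'edbfeeceb'
  #8 SA[8]=6  'eeceb'
  #9 SA[9]=1  'fedbfeeceb'
  #10 SA[10]=5  'feeceb'

SA = [10, 4, 8, 3, 0, 9, 7, 2, 6, 1, 5]
rank  pair      lcp
   1  s[10:],s[4:]  1  'b'
   2  s[4:],s[8:]  0  ''
   3  s[8:],s[3:]  0  ''
   4  s[3:],s[0:]  1  'd'
   5  s[0:],s[9:]  0  ''
   6  s[9:],s[7:]  1  'e'
   7  s[7:],s[2:]  1  'e'
   8  s[2:],s[6:]  1  'e'
   9  s[6:],s[1:]  0  ''
  10  s[1:],s[5:]  2  'fe'

[0, 1, 0, 0, 1, 0, 1, 1, 1, 0, 2]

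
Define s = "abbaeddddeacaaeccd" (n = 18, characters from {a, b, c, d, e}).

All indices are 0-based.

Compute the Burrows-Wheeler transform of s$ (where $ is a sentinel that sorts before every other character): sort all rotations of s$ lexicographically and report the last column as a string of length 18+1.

dc$eabbaaecceddddaa

rank  rotation             last
    0  $abbaeddddeacaaeccd  d
    1  aaeccd$abbaeddddeac  c
    2  abbaeddddeacaaeccd$  $
    3  acaaeccd$abbaedddde  e
    4  aeccd$abbaeddddeaca  a
    5  aeddddeacaaeccd$abb  b
    6  baeddddeacaaeccd$ab  b
    7  bbaeddddeacaaeccd$a  a
    8  caaeccd$abbaeddddea  a
    9  ccd$abbaeddddeacaae  e
   10  cd$abbaeddddeacaaec  c
   11  d$abbaeddddeacaaecc  c
   12  ddddeacaaeccd$abbae  e
   13  dddeacaaeccd$abbaed  d
   14  ddeacaaeccd$abbaedd  d
   15  deacaaeccd$abbaeddd  d
   16  eacaaeccd$abbaedddd  d
   17  eccd$abbaeddddeacaa  a
   18  eddddeacaaeccd$abba  a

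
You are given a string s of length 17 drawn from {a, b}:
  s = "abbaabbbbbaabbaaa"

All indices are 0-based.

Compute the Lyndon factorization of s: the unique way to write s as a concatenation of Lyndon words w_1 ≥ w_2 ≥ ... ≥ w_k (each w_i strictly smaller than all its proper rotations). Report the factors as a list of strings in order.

emit factor 1: 'abb' (i=0, period=3)
emit factor 2: 'aabbbbb' (i=3, period=7)
emit factor 3: 'aabb' (i=10, period=4)
emit factor 4: 'a' (i=14, period=1)
emit factor 5: 'a' (i=15, period=1)
emit factor 6: 'a' (i=16, period=1)

["abb", "aabbbbb", "aabb", "a", "a", "a"]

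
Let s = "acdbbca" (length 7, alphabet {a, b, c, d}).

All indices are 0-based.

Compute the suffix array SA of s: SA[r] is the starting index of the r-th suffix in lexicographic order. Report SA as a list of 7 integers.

[6, 0, 3, 4, 5, 1, 2]

rank | idx | suffix
   0 |   6 | a
   1 |   0 | acdbbca
   2 |   3 | bbca
   3 |   4 | bca
   4 |   5 | ca
   5 |   1 | cdbbca
   6 |   2 | dbbca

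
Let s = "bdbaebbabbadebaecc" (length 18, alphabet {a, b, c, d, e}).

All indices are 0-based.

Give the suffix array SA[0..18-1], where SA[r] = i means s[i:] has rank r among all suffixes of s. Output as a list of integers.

[7, 10, 3, 14, 6, 9, 2, 13, 5, 8, 0, 17, 16, 1, 11, 12, 4, 15]

sorted suffixes:
  #0 SA[0]=7  'abbadebaecc'
  #1 SA[1]=10  'adebaecc'
  #2 SA[2]=3  'aebbabbadebaecc'
  #3 SA[3]=14  'aecc'
  #4 SA[4]=6  'babbadebaecc'
  #5 SA[5]=9  'badebaecc'
  #6 SA[6]=2  'baebbabbadebaecc'
  #7 SA[7]=13  'baecc'
  #8 SA[8]=5  'bbabbadebaecc'
  #9 SA[9]=8  'bbadebaecc'
  #10 SA[10]=0  'bdbaebbabbadebaecc'
  #11 SA[11]=17  'c'
  #12 SA[12]=16  'cc'
  #13 SA[13]=1  'dbaebbabbadebaecc'
  #14 SA[14]=11  'debaecc'
  #15 SA[15]=12  'ebaecc'
  #16 SA[16]=4  'ebbabbadebaecc'
  #17 SA[17]=15  'ecc'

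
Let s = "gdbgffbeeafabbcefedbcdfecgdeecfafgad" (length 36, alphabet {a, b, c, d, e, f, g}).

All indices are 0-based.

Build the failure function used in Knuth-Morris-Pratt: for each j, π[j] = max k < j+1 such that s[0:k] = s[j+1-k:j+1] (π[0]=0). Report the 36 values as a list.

π[0] = 0
j=1 s[j]='d': π[1]=0 (border '')
j=2 s[j]='b': π[2]=0 (border '')
j=3 s[j]='g': π[3]=1 (border 'g')
j=4 s[j]='f': k: 1→0; π[4]=0 (border '')
j=5 s[j]='f': π[5]=0 (border '')
j=6 s[j]='b': π[6]=0 (border '')
j=7 s[j]='e': π[7]=0 (border '')
j=8 s[j]='e': π[8]=0 (border '')
j=9 s[j]='a': π[9]=0 (border '')
j=10 s[j]='f': π[10]=0 (border '')
j=11 s[j]='a': π[11]=0 (border '')
j=12 s[j]='b': π[12]=0 (border '')
j=13 s[j]='b': π[13]=0 (border '')
j=14 s[j]='c': π[14]=0 (border '')
j=15 s[j]='e': π[15]=0 (border '')
j=16 s[j]='f': π[16]=0 (border '')
j=17 s[j]='e': π[17]=0 (border '')
j=18 s[j]='d': π[18]=0 (border '')
j=19 s[j]='b': π[19]=0 (border '')
j=20 s[j]='c': π[20]=0 (border '')
j=21 s[j]='d': π[21]=0 (border '')
j=22 s[j]='f': π[22]=0 (border '')
j=23 s[j]='e': π[23]=0 (border '')
j=24 s[j]='c': π[24]=0 (border '')
j=25 s[j]='g': π[25]=1 (border 'g')
j=26 s[j]='d': π[26]=2 (border 'gd')
j=27 s[j]='e': k: 2→0; π[27]=0 (border '')
j=28 s[j]='e': π[28]=0 (border '')
j=29 s[j]='c': π[29]=0 (border '')
j=30 s[j]='f': π[30]=0 (border '')
j=31 s[j]='a': π[31]=0 (border '')
j=32 s[j]='f': π[32]=0 (border '')
j=33 s[j]='g': π[33]=1 (border 'g')
j=34 s[j]='a': k: 1→0; π[34]=0 (border '')
j=35 s[j]='d': π[35]=0 (border '')

[0, 0, 0, 1, 0, 0, 0, 0, 0, 0, 0, 0, 0, 0, 0, 0, 0, 0, 0, 0, 0, 0, 0, 0, 0, 1, 2, 0, 0, 0, 0, 0, 0, 1, 0, 0]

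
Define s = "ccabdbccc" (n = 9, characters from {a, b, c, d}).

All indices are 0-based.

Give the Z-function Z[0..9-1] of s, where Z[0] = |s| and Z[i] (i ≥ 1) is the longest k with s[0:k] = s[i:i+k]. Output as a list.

Z[0]=9
i=1: fresh scan; Z[1]=1 grow→box=[1,2)
i=2: fresh scan; Z[2]=0
i=3: fresh scan; Z[3]=0
i=4: fresh scan; Z[4]=0
i=5: fresh scan; Z[5]=0
i=6: fresh scan; Z[6]=2 grow→box=[6,8)
i=7: min(r-i=1, Z[1]=1)=1; Z[7]=2 grow→box=[7,9)
i=8: min(r-i=1, Z[1]=1)=1; Z[8]=1

[9, 1, 0, 0, 0, 0, 2, 2, 1]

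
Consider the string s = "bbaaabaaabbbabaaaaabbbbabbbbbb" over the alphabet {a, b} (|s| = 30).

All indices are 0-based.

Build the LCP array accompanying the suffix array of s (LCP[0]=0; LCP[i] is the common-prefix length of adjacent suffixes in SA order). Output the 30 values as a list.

[0, 4, 3, 4, 6, 2, 3, 5, 1, 5, 2, 4, 5, 0, 1, 4, 5, 2, 3, 1, 2, 3, 4, 2, 3, 5, 3, 4, 4, 5]

rank | idx | suffix
   0 |  14 | aaaaabbbbabbbbbb
   1 |  15 | aaaabbbbabbbbbb
   2 |   2 | aaabaaabbbabaaaaabbbbabbbbbb
   3 |   6 | aaabbbabaaaaabbbbabbbbbb
   4 |  16 | aaabbbbabbbbbb
   5 |   3 | aabaaabbbabaaaaabbbbabbbbbb
   6 |   7 | aabbbabaaaaabbbbabbbbbb
   7 |  17 | aabbbbabbbbbb
   8 |  12 | abaaaaabbbbabbbbbb
   9 |   4 | abaaabbbabaaaaabbbbabbbbbb
  10 |   8 | abbbabaaaaabbbbabbbbbb
  11 |  18 | abbbbabbbbbb
  12 |  23 | abbbbbb
  13 |  29 | b
  14 |  13 | baaaaabbbbabbbbbb
  15 |   1 | baaabaaabbbabaaaaabbbbabbbbbb
  16 |   5 | baaabbbabaaaaabbbbabbbbbb
  17 |  11 | babaaaaabbbbabbbbbb
  18 |  22 | babbbbbb
  19 |  28 | bb
  20 |   0 | bbaaabaaabbbabaaaaabbbbabbbbbb
  21 |  10 | bbabaaaaabbbbabbbbbb
  22 |  21 | bbabbbbbb
  23 |  27 | bbb
  24 |   9 | bbbabaaaaabbbbabbbbbb
  25 |  20 | bbbabbbbbb
  26 |  26 | bbbb
  27 |  19 | bbbbabbbbbb
  28 |  25 | bbbbb
  29 |  24 | bbbbbb

SA = [14, 15, 2, 6, 16, 3, 7, 17, 12, 4, 8, 18, 23, 29, 13, 1, 5, 11, 22, 28, 0, 10, 21, 27, 9, 20, 26, 19, 25, 24]
rank  pair      lcp
   1  s[14:],s[15:]  4  'aaaa'
   2  s[15:],s[2:]  3  'aaa'
   3  s[2:],s[6:]  4  'aaab'
   4  s[6:],s[16:]  6  'aaabbb'
   5  s[16:],s[3:]  2  'aa'
   6  s[3:],s[7:]  3  'aab'
   7  s[7:],s[17:]  5  'aabbb'
   8  s[17:],s[12:]  1  'a'
   9  s[12:],s[4:]  5  'abaaa'
  10  s[4:],s[8:]  2  'ab'
  11  s[8:],s[18:]  4  'abbb'
  12  s[18:],s[23:]  5  'abbbb'
  13  s[23:],s[29:]  0  ''
  14  s[29:],s[13:]  1  'b'
  15  s[13:],s[1:]  4  'baaa'
  16  s[1:],s[5:]  5  'baaab'
  17  s[5:],s[11:]  2  'ba'
  18  s[11:],s[22:]  3  'bab'
  19  s[22:],s[28:]  1  'b'
  20  s[28:],s[0:]  2  'bb'
  21  s[0:],s[10:]  3  'bba'
  22  s[10:],s[21:]  4  'bbab'
  23  s[21:],s[27:]  2  'bb'
  24  s[27:],s[9:]  3  'bbb'
  25  s[9:],s[20:]  5  'bbbab'
  26  s[20:],s[26:]  3  'bbb'
  27  s[26:],s[19:]  4  'bbbb'
  28  s[19:],s[25:]  4  'bbbb'
  29  s[25:],s[24:]  5  'bbbbb'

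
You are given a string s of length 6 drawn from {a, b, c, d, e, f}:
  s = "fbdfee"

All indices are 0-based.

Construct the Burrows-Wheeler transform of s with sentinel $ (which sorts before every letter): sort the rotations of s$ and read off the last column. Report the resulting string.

efbef$d

rank  rotation last
    0  $fbdfee  e
    1  bdfee$f  f
    2  dfee$fb  b
    3  e$fbdfe  e
    4  ee$fbdf  f
    5  fbdfee$  $
    6  fee$fbd  d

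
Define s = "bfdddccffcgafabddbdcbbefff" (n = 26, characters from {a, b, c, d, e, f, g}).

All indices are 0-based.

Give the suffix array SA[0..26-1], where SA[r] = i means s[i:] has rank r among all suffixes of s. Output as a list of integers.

sorted suffixes:
  #0 SA[0]=13  'abddbdcbbefff'
  #1 SA[1]=11  'afabddbdcbbefff'
  #2 SA[2]=20  'bbefff'
  #3 SA[3]=17  'bdcbbefff'
  #4 SA[4]=14  'bddbdcbbefff'
  #5 SA[5]=21  'befff'
  #6 SA[6]=0  'bfdddccffcgafabddbdcbbefff'
  #7 SA[7]=19  'cbbefff'
  #8 SA[8]=5  'ccffcgafabddbdcbbefff'
  #9 SA[9]=6  'cffcgafabddbdcbbefff'
  #10 SA[10]=9  'cgafabddbdcbbefff'
  #11 SA[11]=16  'dbdcbbefff'
  #12 SA[12]=18  'dcbbefff'
  #13 SA[13]=4  'dccffcgafabddbdcbbefff'
  #14 SA[14]=15  'ddbdcbbefff'
  #15 SA[15]=3  'ddccffcgafabddbdcbbefff'
  #16 SA[16]=2  'dddccffcgafabddbdcbbefff'
  #17 SA[17]=22  'efff'
  #18 SA[18]=25  'f'
  #19 SA[19]=12  'fabddbdcbbefff'
  #20 SA[20]=8  'fcgafabddbdcbbefff'
  #21 SA[21]=1  'fdddccffcgafabddbdcbbefff'
  #22 SA[22]=24  'ff'
  #23 SA[23]=7  'ffcgafabddbdcbbefff'
  #24 SA[24]=23  'fff'
  #25 SA[25]=10  'gafabddbdcbbefff'

[13, 11, 20, 17, 14, 21, 0, 19, 5, 6, 9, 16, 18, 4, 15, 3, 2, 22, 25, 12, 8, 1, 24, 7, 23, 10]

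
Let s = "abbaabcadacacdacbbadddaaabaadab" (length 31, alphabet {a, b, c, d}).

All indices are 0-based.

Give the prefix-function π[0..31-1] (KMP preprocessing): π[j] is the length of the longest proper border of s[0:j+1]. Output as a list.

[0, 0, 0, 1, 1, 2, 0, 1, 0, 1, 0, 1, 0, 0, 1, 0, 0, 0, 1, 0, 0, 0, 1, 1, 1, 2, 1, 1, 0, 1, 2]

π[0] = 0
j=1 s[j]='b': π[1]=0 (border '')
j=2 s[j]='b': π[2]=0 (border '')
j=3 s[j]='a': π[3]=1 (border 'a')
j=4 s[j]='a': k: 1→0; π[4]=1 (border 'a')
j=5 s[j]='b': π[5]=2 (border 'ab')
j=6 s[j]='c': k: 2→0; π[6]=0 (border '')
j=7 s[j]='a': π[7]=1 (border 'a')
j=8 s[j]='d': k: 1→0; π[8]=0 (border '')
j=9 s[j]='a': π[9]=1 (border 'a')
j=10 s[j]='c': k: 1→0; π[10]=0 (border '')
j=11 s[j]='a': π[11]=1 (border 'a')
j=12 s[j]='c': k: 1→0; π[12]=0 (border '')
j=13 s[j]='d': π[13]=0 (border '')
j=14 s[j]='a': π[14]=1 (border 'a')
j=15 s[j]='c': k: 1→0; π[15]=0 (border '')
j=16 s[j]='b': π[16]=0 (border '')
j=17 s[j]='b': π[17]=0 (border '')
j=18 s[j]='a': π[18]=1 (border 'a')
j=19 s[j]='d': k: 1→0; π[19]=0 (border '')
j=20 s[j]='d': π[20]=0 (border '')
j=21 s[j]='d': π[21]=0 (border '')
j=22 s[j]='a': π[22]=1 (border 'a')
j=23 s[j]='a': k: 1→0; π[23]=1 (border 'a')
j=24 s[j]='a': k: 1→0; π[24]=1 (border 'a')
j=25 s[j]='b': π[25]=2 (border 'ab')
j=26 s[j]='a': k: 2→0; π[26]=1 (border 'a')
j=27 s[j]='a': k: 1→0; π[27]=1 (border 'a')
j=28 s[j]='d': k: 1→0; π[28]=0 (border '')
j=29 s[j]='a': π[29]=1 (border 'a')
j=30 s[j]='b': π[30]=2 (border 'ab')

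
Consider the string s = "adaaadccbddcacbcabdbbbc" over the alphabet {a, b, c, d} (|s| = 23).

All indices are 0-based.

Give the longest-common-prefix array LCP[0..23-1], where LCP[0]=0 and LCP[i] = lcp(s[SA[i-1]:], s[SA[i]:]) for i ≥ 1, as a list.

rank→(start, suffix):
  0 → (2, 'aaadccbddcacbcabdbbbc')
  1 → (3, 'aadccbddcacbcabdbbbc')
  2 → (16, 'abdbbbc')
  3 → (12, 'acbcabdbbbc')
  4 → (0, 'adaaadccbddcacbcabdbbbc')
  5 → (4, 'adccbddcacbcabdbbbc')
  6 → (19, 'bbbc')
  7 → (20, 'bbc')
  8 → (21, 'bc')
  9 → (14, 'bcabdbbbc')
  10 → (17, 'bdbbbc')
  11 → (8, 'bddcacbcabdbbbc')
  12 → (22, 'c')
  13 → (15, 'cabdbbbc')
  14 → (11, 'cacbcabdbbbc')
  15 → (13, 'cbcabdbbbc')
  16 → (7, 'cbddcacbcabdbbbc')
  17 → (6, 'ccbddcacbcabdbbbc')
  18 → (1, 'daaadccbddcacbcabdbbbc')
  19 → (18, 'dbbbc')
  20 → (10, 'dcacbcabdbbbc')
  21 → (5, 'dccbddcacbcabdbbbc')
  22 → (9, 'ddcacbcabdbbbc')

SA = [2, 3, 16, 12, 0, 4, 19, 20, 21, 14, 17, 8, 22, 15, 11, 13, 7, 6, 1, 18, 10, 5, 9]
i: (SA[i-1],SA[i]) lcp shared
  1: (2,3) 2 'aa'
  2: (3,16) 1 'a'
  3: (16,12) 1 'a'
  4: (12,0) 1 'a'
  5: (0,4) 2 'ad'
  6: (4,19) 0 ''
  7: (19,20) 2 'bb'
  8: (20,21) 1 'b'
  9: (21,14) 2 'bc'
  10: (14,17) 1 'b'
  11: (17,8) 2 'bd'
  12: (8,22) 0 ''
  13: (22,15) 1 'c'
  14: (15,11) 2 'ca'
  15: (11,13) 1 'c'
  16: (13,7) 2 'cb'
  17: (7,6) 1 'c'
  18: (6,1) 0 ''
  19: (1,18) 1 'd'
  20: (18,10) 1 'd'
  21: (10,5) 2 'dc'
  22: (5,9) 1 'd'

[0, 2, 1, 1, 1, 2, 0, 2, 1, 2, 1, 2, 0, 1, 2, 1, 2, 1, 0, 1, 1, 2, 1]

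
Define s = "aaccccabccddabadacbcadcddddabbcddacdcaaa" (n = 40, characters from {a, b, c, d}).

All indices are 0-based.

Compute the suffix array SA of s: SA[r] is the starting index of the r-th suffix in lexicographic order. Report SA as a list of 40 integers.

[39, 38, 37, 0, 12, 27, 6, 16, 1, 33, 14, 20, 13, 28, 18, 7, 29, 36, 5, 19, 17, 4, 3, 2, 8, 34, 9, 30, 22, 11, 26, 15, 32, 35, 21, 10, 25, 31, 24, 23]

rank | idx | suffix
   0 |  39 | a
   1 |  38 | aa
   2 |  37 | aaa
   3 |   0 | aaccccabccddabadacbcadcddddabbcddacdcaaa
   4 |  12 | abadacbcadcddddabbcddacdcaaa
   5 |  27 | abbcddacdcaaa
   6 |   6 | abccddabadacbcadcddddabbcddacdcaaa
   7 |  16 | acbcadcddddabbcddacdcaaa
   8 |   1 | accccabccddabadacbcadcddddabbcddacdcaaa
   9 |  33 | acdcaaa
  10 |  14 | adacbcadcddddabbcddacdcaaa
  11 |  20 | adcddddabbcddacdcaaa
  12 |  13 | badacbcadcddddabbcddacdcaaa
  13 |  28 | bbcddacdcaaa
  14 |  18 | bcadcddddabbcddacdcaaa
  15 |   7 | bccddabadacbcadcddddabbcddacdcaaa
  16 |  29 | bcddacdcaaa
  17 |  36 | caaa
  18 |   5 | cabccddabadacbcadcddddabbcddacdcaaa
  19 |  19 | cadcddddabbcddacdcaaa
  20 |  17 | cbcadcddddabbcddacdcaaa
  21 |   4 | ccabccddabadacbcadcddddabbcddacdcaaa
  22 |   3 | cccabccddabadacbcadcddddabbcddacdcaaa
  23 |   2 | ccccabccddabadacbcadcddddabbcddacdcaaa
  24 |   8 | ccddabadacbcadcddddabbcddacdcaaa
  25 |  34 | cdcaaa
  26 |   9 | cddabadacbcadcddddabbcddacdcaaa
  27 |  30 | cddacdcaaa
  28 |  22 | cddddabbcddacdcaaa
  29 |  11 | dabadacbcadcddddabbcddacdcaaa
  30 |  26 | dabbcddacdcaaa
  31 |  15 | dacbcadcddddabbcddacdcaaa
  32 |  32 | dacdcaaa
  33 |  35 | dcaaa
  34 |  21 | dcddddabbcddacdcaaa
  35 |  10 | ddabadacbcadcddddabbcddacdcaaa
  36 |  25 | ddabbcddacdcaaa
  37 |  31 | ddacdcaaa
  38 |  24 | dddabbcddacdcaaa
  39 |  23 | ddddabbcddacdcaaa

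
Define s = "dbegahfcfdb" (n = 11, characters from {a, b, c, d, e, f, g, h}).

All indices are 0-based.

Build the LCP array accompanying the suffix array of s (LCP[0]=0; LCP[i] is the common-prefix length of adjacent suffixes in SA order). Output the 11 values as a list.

sorted suffixes:
  #0 SA[0]=4  'ahfcfdb'
  #1 SA[1]=10  'b'
  #2 SA[2]=1  'begahfcfdb'
  #3 SA[3]=7  'cfdb'
  #4 SA[4]=9  'db'
  #5 SA[5]=0  'dbegahfcfdb'
  #6 SA[6]=2  'egahfcfdb'
  #7 SA[7]=6  'fcfdb'
  #8 SA[8]=8  'fdb'
  #9 SA[9]=3  'gahfcfdb'
  #10 SA[10]=5  'hfcfdb'

SA = [4, 10, 1, 7, 9, 0, 2, 6, 8, 3, 5]
[i] adj suffixes → lcp
  [1] 4/10 → 0 ('')
  [2] 10/1 → 1 ('b')
  [3] 1/7 → 0 ('')
  [4] 7/9 → 0 ('')
  [5] 9/0 → 2 ('db')
  [6] 0/2 → 0 ('')
  [7] 2/6 → 0 ('')
  [8] 6/8 → 1 ('f')
  [9] 8/3 → 0 ('')
  [10] 3/5 → 0 ('')

[0, 0, 1, 0, 0, 2, 0, 0, 1, 0, 0]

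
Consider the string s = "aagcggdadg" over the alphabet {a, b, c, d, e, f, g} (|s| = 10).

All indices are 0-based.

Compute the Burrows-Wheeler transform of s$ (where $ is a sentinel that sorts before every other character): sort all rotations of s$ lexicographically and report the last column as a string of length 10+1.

g$daggadagc

rank  rotation     last
    0  $aagcggdadg  g
    1  aagcggdadg$  $
    2  adg$aagcggd  d
    3  agcggdadg$a  a
    4  cggdadg$aag  g
    5  dadg$aagcgg  g
    6  dg$aagcggda  a
    7  g$aagcggdad  d
    8  gcggdadg$aa  a
    9  gdadg$aagcg  g
   10  ggdadg$aagc  c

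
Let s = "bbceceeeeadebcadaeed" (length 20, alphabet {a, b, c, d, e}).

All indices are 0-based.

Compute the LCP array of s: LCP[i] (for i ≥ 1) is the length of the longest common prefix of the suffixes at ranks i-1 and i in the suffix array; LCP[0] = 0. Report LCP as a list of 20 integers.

[0, 2, 1, 0, 1, 2, 0, 1, 2, 0, 1, 1, 0, 1, 1, 1, 1, 2, 2, 3]

sorted suffixes:
  #0 SA[0]=14  'adaeed'
  #1 SA[1]=9  'adebcadaeed'
  #2 SA[2]=16  'aeed'
  #3 SA[3]=0  'bbceceeeeadebcadaeed'
  #4 SA[4]=12  'bcadaeed'
  #5 SA[5]=1  'bceceeeeadebcadaeed'
  #6 SA[6]=13  'cadaeed'
  #7 SA[7]=2  'ceceeeeadebcadaeed'
  #8 SA[8]=4  'ceeeeadebcadaeed'
  #9 SA[9]=19  'd'
  #10 SA[10]=15  'daeed'
  #11 SA[11]=10  'debcadaeed'
  #12 SA[12]=8  'eadebcadaeed'
  #13 SA[13]=11  'ebcadaeed'
  #14 SA[14]=3  'eceeeeadebcadaeed'
  #15 SA[15]=18  'ed'
  #16 SA[16]=7  'eeadebcadaeed'
  #17 SA[17]=17  'eed'
  #18 SA[18]=6  'eeeadebcadaeed'
  #19 SA[19]=5  'eeeeadebcadaeed'

SA = [14, 9, 16, 0, 12, 1, 13, 2, 4, 19, 15, 10, 8, 11, 3, 18, 7, 17, 6, 5]
i: (SA[i-1],SA[i]) lcp shared
  1: (14,9) 2 'ad'
  2: (9,16) 1 'a'
  3: (16,0) 0 ''
  4: (0,12) 1 'b'
  5: (12,1) 2 'bc'
  6: (1,13) 0 ''
  7: (13,2) 1 'c'
  8: (2,4) 2 'ce'
  9: (4,19) 0 ''
  10: (19,15) 1 'd'
  11: (15,10) 1 'd'
  12: (10,8) 0 ''
  13: (8,11) 1 'e'
  14: (11,3) 1 'e'
  15: (3,18) 1 'e'
  16: (18,7) 1 'e'
  17: (7,17) 2 'ee'
  18: (17,6) 2 'ee'
  19: (6,5) 3 'eee'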